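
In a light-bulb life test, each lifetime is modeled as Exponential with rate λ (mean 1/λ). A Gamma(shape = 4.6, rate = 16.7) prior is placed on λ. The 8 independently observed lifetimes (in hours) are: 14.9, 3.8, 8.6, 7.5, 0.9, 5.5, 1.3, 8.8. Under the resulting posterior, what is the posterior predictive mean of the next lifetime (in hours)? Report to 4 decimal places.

5.8621

With a Gamma(shape α, rate β) prior on the exponential rate λ, the posterior after n observations with total T = Σxᵢ is Gamma(α+n, β+T).
Sum of observations T = 51.3 hours; n = 8.
Posterior: Gamma(4.6+8, 16.7+51.3) = Gamma(12.6, 68.0).
The predictive distribution for the next observation is Lomax; its mean is β/(α−1) = 68.0/11.6 = 5.8621.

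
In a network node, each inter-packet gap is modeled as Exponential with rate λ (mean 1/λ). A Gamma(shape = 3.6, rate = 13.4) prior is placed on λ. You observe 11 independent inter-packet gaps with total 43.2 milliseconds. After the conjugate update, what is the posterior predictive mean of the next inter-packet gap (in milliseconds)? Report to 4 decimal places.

4.1618

With a Gamma(shape α, rate β) prior on the exponential rate λ, the posterior after n observations with total T = Σxᵢ is Gamma(α+n, β+T).
Posterior: Gamma(3.6+11, 13.4+43.2) = Gamma(14.6, 56.6).
The predictive distribution for the next observation is Lomax; its mean is β/(α−1) = 56.6/13.6 = 4.1618.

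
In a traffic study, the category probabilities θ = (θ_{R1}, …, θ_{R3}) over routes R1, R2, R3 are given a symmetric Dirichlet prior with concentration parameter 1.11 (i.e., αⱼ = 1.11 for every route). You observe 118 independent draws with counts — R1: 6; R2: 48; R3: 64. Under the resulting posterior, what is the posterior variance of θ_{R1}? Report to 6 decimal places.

The Dirichlet prior is conjugate to the Multinomial likelihood: each posterior αⱼ = prior αⱼ + observed count nⱼ.
Posterior concentration: (7.11, 49.11, 65.11), total = 121.33.
Var[θ_j] = α_j(Σα−α_j)/((Σα)²(Σα+1)) = 7.11·114.22/(121.33²·122.33) = 0.000451.

0.000451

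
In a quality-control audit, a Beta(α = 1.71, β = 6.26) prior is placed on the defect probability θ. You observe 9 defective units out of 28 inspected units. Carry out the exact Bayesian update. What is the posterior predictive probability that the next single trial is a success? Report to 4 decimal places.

The Beta prior is conjugate to a Binomial/Bernoulli likelihood; the update adds successes to α and failures to β.
Posterior: Beta(α+k, β+n−k) = Beta(1.71+9, 6.26+19) = Beta(10.71, 25.26).
For a single future Bernoulli trial, P(success | data) = α/(α+β) = 0.2977.

0.2977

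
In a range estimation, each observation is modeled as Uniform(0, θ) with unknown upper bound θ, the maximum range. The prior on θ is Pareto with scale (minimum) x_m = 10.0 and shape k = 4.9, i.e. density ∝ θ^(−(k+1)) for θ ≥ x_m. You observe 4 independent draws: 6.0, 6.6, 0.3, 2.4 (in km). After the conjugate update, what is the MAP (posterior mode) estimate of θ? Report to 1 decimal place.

10.0

A Pareto(scale x_m, shape k) prior on the upper bound θ of Uniform(0, θ) is conjugate: posterior is Pareto(max(x_m, max xᵢ), k + n).
Sample maximum = 6.6; prior scale x_m = 10.0 → posterior scale = max = 10.0.
Posterior shape = 4.9 + 4 = 8.9.
The Pareto density is decreasing on [x_m, ∞), so the mode is x_m = 10.0.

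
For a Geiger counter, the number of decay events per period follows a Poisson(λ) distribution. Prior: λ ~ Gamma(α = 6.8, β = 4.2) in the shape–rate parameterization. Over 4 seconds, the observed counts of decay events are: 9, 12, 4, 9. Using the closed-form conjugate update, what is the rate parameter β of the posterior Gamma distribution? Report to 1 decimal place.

With a Gamma(shape α, rate β) prior, the Poisson likelihood is conjugate: the posterior is Gamma(α + ΣXᵢ, β + n).
Sum of counts S = 34 over n = 4 seconds.
Posterior: Gamma(α+S, β+n) = Gamma(6.8+34, 4.2+4) = Gamma(40.8, 8.2).
Posterior β = 8.2.

8.2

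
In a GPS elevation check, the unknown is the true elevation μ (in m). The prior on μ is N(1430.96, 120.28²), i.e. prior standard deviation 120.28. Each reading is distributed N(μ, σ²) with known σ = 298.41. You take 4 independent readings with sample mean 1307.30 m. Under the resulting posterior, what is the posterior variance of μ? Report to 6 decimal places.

For Normal data with known variance σ², a Normal(μ₀, σ₀²) prior on μ is conjugate. Posterior precision = 1/σ₀² + n/σ²; posterior mean is the precision-weighted average of μ₀ and x̄.
σ₀² = 120.28² = 14467.2784, σ² = 298.41² = 89048.5281; σ² + n·σ₀² = 89048.5281 + 4·14467.2784 = 146917.6417.
Posterior precision = 1/σ₀² + n/σ² = 1/14467.2784 + 4/89048.5281 = (σ² + n·σ₀²)/(σ₀²σ²) = 146917.6417/(14467.2784·89048.5281); posterior variance σₙ² = σ₀²σ²/(σ² + n·σ₀²) = 14467.2784·89048.5281/146917.6417 = 8768.789318.

8768.789318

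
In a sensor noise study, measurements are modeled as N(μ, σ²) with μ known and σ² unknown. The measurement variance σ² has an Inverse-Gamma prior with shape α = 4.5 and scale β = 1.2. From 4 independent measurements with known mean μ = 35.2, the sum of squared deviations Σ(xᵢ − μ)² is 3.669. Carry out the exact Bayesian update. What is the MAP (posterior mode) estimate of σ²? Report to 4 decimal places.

0.4046

With known mean μ and an Inverse-Gamma(α, β) prior on σ², the Normal likelihood is conjugate: posterior is Inv-Gamma(α + n/2, β + Σ(xᵢ−μ)²/2).
Posterior: Inv-Gamma(4.5 + 4/2, 1.2 + 3.669/2) = Inv-Gamma(6.50, 3.0345).
Mode = β/(α+1) = 3.0345/7.50 = 0.4046.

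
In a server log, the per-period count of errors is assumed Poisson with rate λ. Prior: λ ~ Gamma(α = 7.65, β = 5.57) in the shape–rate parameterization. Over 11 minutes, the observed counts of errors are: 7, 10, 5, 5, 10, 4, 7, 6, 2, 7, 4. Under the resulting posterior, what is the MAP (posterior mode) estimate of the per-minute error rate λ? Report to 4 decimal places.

4.4448

With a Gamma(shape α, rate β) prior, the Poisson likelihood is conjugate: the posterior is Gamma(α + ΣXᵢ, β + n).
Sum of counts S = 67 over n = 11 minutes.
Posterior: Gamma(α+S, β+n) = Gamma(7.65+67, 5.57+11) = Gamma(74.65, 16.57).
Mode of Gamma(α,β) for α≥1 is (α−1)/β = 73.65/16.57 = 4.4448.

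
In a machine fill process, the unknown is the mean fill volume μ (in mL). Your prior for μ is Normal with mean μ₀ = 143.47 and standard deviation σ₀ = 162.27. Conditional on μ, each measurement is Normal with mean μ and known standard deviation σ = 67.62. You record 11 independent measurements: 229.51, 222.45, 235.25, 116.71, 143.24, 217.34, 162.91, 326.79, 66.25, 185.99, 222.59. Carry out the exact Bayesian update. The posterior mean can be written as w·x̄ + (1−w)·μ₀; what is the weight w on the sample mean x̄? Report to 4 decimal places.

0.9845

For Normal data with known variance σ², a Normal(μ₀, σ₀²) prior on μ is conjugate. Posterior precision = 1/σ₀² + n/σ²; posterior mean is the precision-weighted average of μ₀ and x̄.
σ₀² = 162.27² = 26331.5529, σ² = 67.62² = 4572.4644. Prior precision 1/σ₀² = 1/26331.5529; data precision n/σ² = 11/4572.4644.
w = (n/σ²)/(1/σ₀² + n/σ²) = n·σ₀²/(σ² + n·σ₀²) = 11·26331.5529/(4572.4644 + 11·26331.5529) = 289647.0819/294219.5463 = 0.9845.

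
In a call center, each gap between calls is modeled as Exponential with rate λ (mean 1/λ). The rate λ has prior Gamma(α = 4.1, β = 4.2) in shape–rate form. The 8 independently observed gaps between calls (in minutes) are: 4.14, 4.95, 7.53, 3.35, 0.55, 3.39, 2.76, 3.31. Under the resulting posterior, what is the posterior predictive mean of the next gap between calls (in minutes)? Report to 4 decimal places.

3.0793

With a Gamma(shape α, rate β) prior on the exponential rate λ, the posterior after n observations with total T = Σxᵢ is Gamma(α+n, β+T).
Sum of observations T = 29.98 minutes; n = 8.
Posterior: Gamma(4.1+8, 4.2+29.98) = Gamma(12.1, 34.18).
The predictive distribution for the next observation is Lomax; its mean is β/(α−1) = 34.18/11.1 = 3.0793.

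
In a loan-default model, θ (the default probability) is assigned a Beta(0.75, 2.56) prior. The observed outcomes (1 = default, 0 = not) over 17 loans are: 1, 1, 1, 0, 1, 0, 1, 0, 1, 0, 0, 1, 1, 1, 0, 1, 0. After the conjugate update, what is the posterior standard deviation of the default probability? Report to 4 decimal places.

The Beta prior is conjugate to a Binomial/Bernoulli likelihood; the update adds successes to α and failures to β.
Posterior: Beta(α+k, β+n−k) = Beta(0.75+10, 2.56+7) = Beta(10.75, 9.56).
Var = αβ/((α+β)²(α+β+1)) = 10.75·9.56/(20.31²·21.31) = 0.01169131; SD = √0.01169131 = 0.1081.

0.1081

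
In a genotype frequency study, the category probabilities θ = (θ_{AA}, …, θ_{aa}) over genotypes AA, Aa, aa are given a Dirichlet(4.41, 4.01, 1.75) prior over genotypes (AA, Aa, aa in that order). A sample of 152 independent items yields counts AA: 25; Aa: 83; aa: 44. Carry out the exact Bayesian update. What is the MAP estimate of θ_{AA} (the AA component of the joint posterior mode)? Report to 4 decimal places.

The Dirichlet prior is conjugate to the Multinomial likelihood: each posterior αⱼ = prior αⱼ + observed count nⱼ.
Posterior concentration: (29.41, 87.01, 45.75), total = 162.17.
Joint mode component: (α_{AA}−1)/(Σα−K) = 28.41/159.17 = 0.1785.

0.1785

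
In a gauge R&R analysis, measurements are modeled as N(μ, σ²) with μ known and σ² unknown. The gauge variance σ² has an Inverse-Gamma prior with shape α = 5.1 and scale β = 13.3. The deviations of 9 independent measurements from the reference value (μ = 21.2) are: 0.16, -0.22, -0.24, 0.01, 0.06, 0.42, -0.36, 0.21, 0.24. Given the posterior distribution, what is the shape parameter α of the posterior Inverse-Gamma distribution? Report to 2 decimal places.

With known mean μ and an Inverse-Gamma(α, β) prior on σ², the Normal likelihood is conjugate: posterior is Inv-Gamma(α + n/2, β + Σ(xᵢ−μ)²/2).
Σ(xᵢ−μ)² = (0.16)² + (-0.22)² + (-0.24)² + (0.01)² + (0.06)² + (0.42)² + (-0.36)² + (0.21)² + (0.24)² = 0.5430.
Posterior: Inv-Gamma(5.1 + 9/2, 13.3 + 0.5430/2) = Inv-Gamma(9.60, 13.57150).
Posterior α = 9.60.

9.60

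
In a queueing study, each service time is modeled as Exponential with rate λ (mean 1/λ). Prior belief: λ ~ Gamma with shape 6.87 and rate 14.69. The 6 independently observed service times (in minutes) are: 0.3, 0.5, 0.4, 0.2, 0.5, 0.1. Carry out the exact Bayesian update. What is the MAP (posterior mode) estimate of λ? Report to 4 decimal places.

With a Gamma(shape α, rate β) prior on the exponential rate λ, the posterior after n observations with total T = Σxᵢ is Gamma(α+n, β+T).
Sum of observations T = 2.0 minutes; n = 6.
Posterior: Gamma(6.87+6, 14.69+2.0) = Gamma(12.87, 16.69).
Mode = (α−1)/β = 0.7112.

0.7112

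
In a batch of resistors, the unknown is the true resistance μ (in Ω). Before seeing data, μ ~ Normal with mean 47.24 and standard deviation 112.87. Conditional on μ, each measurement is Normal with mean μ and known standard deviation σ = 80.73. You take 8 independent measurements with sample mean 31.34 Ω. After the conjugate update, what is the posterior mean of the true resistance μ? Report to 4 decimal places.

For Normal data with known variance σ², a Normal(μ₀, σ₀²) prior on μ is conjugate. Posterior precision = 1/σ₀² + n/σ²; posterior mean is the precision-weighted average of μ₀ and x̄.
n·x̄ = 8·31.34 = 250.72.
σ₀² = 112.87² = 12739.6369, σ² = 80.73² = 6517.3329; σ² + n·σ₀² = 6517.3329 + 8·12739.6369 = 108434.4281.
Posterior mean = (μ₀/σ₀² + n·x̄/σ²)/(1/σ₀² + n/σ²) = (σ²·μ₀ + σ₀²·n·x̄)/(σ² + n·σ₀²) = (6517.3329·47.24 + 12739.6369·250.72)/108434.4281 = 3501960.569764/108434.4281 = 32.2957.

32.2957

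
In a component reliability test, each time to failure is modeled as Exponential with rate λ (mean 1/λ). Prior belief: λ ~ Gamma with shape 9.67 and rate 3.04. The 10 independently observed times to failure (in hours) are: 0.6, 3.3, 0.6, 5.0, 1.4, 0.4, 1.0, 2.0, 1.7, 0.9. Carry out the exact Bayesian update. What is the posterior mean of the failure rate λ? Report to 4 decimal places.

0.9865

With a Gamma(shape α, rate β) prior on the exponential rate λ, the posterior after n observations with total T = Σxᵢ is Gamma(α+n, β+T).
Sum of observations T = 16.9 hours; n = 10.
Posterior: Gamma(9.67+10, 3.04+16.9) = Gamma(19.67, 19.94).
Posterior mean of λ = α/β = 19.67/19.94 = 0.9865.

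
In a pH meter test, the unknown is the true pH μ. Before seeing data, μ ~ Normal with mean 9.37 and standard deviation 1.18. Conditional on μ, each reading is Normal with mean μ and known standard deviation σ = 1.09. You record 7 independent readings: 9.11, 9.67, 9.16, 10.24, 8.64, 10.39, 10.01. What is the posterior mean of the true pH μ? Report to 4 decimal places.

9.5776

For Normal data with known variance σ², a Normal(μ₀, σ₀²) prior on μ is conjugate. Posterior precision = 1/σ₀² + n/σ²; posterior mean is the precision-weighted average of μ₀ and x̄.
Σxᵢ = 9.11 + 9.67 + 9.16 + 10.24 + 8.64 + 10.39 + 10.01 = 67.22, so n·x̄ = 67.22.
σ₀² = 1.18² = 1.3924, σ² = 1.09² = 1.1881; σ² + n·σ₀² = 1.1881 + 7·1.3924 = 10.9349.
Posterior mean = (μ₀/σ₀² + n·x̄/σ²)/(1/σ₀² + n/σ²) = (σ²·μ₀ + σ₀²·n·x̄)/(σ² + n·σ₀²) = (1.1881·9.37 + 1.3924·67.22)/10.9349 = 104.729625/10.9349 = 9.5776.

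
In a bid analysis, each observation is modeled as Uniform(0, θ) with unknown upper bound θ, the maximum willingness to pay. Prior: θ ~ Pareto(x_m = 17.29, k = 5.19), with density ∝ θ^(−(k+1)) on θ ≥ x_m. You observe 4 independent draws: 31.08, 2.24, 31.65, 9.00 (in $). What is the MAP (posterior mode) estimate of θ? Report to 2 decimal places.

A Pareto(scale x_m, shape k) prior on the upper bound θ of Uniform(0, θ) is conjugate: posterior is Pareto(max(x_m, max xᵢ), k + n).
Sample maximum = 31.65; prior scale x_m = 17.29 → posterior scale = max = 31.65.
Posterior shape = 5.19 + 4 = 9.19.
The Pareto density is decreasing on [x_m, ∞), so the mode is x_m = 31.65.

31.65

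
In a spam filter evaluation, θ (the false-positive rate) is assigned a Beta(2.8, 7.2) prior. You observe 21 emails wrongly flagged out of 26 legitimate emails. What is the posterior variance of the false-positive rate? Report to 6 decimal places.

The Beta prior is conjugate to a Binomial/Bernoulli likelihood; the update adds successes to α and failures to β.
Posterior: Beta(α+k, β+n−k) = Beta(2.8+21, 7.2+5) = Beta(23.8, 12.2).
Var = αβ/((α+β)²(α+β+1)) = 23.8·12.2/(36.0²·37.0) = 0.006055.

0.006055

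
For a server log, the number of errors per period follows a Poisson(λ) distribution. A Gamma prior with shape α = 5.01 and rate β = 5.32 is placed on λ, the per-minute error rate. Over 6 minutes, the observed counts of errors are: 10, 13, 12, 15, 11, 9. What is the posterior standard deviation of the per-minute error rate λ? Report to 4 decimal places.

0.7651

With a Gamma(shape α, rate β) prior, the Poisson likelihood is conjugate: the posterior is Gamma(α + ΣXᵢ, β + n).
Sum of counts S = 70 over n = 6 minutes.
Posterior: Gamma(α+S, β+n) = Gamma(5.01+70, 5.32+6) = Gamma(75.01, 11.32).
SD = √α/β = √75.01/11.32 = 0.7651.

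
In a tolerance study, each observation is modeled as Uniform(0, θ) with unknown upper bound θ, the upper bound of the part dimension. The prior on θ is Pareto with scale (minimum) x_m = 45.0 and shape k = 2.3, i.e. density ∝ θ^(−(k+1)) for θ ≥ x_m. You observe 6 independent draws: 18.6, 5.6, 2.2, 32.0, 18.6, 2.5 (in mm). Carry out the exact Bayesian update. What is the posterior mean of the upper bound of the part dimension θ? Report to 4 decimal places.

51.1644

A Pareto(scale x_m, shape k) prior on the upper bound θ of Uniform(0, θ) is conjugate: posterior is Pareto(max(x_m, max xᵢ), k + n).
Sample maximum = 32.0; prior scale x_m = 45.0 → posterior scale = max = 45.0.
Posterior shape = 2.3 + 6 = 8.3.
E[θ|data] = k·x_m/(k−1) = 8.3·45.0/7.3 = 51.1644.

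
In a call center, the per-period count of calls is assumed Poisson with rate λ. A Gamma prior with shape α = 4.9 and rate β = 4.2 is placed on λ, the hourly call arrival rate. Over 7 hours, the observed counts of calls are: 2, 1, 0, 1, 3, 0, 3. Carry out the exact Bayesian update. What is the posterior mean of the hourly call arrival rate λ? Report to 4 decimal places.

With a Gamma(shape α, rate β) prior, the Poisson likelihood is conjugate: the posterior is Gamma(α + ΣXᵢ, β + n).
Sum of counts S = 10 over n = 7 hours.
Posterior: Gamma(α+S, β+n) = Gamma(4.9+10, 4.2+7) = Gamma(14.9, 11.2).
Posterior mean = α/β = 14.9/11.2 = 1.3304.

1.3304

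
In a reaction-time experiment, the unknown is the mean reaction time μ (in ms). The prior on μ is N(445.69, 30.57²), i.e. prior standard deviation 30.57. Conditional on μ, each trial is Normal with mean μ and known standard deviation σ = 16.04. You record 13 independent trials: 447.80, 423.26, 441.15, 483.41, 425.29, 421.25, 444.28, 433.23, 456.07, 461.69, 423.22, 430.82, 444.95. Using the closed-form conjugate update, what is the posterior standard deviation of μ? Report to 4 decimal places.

For Normal data with known variance σ², a Normal(μ₀, σ₀²) prior on μ is conjugate. Posterior precision = 1/σ₀² + n/σ²; posterior mean is the precision-weighted average of μ₀ and x̄.
σ₀² = 30.57² = 934.5249, σ² = 16.04² = 257.2816; σ² + n·σ₀² = 257.2816 + 13·934.5249 = 12406.1053.
Posterior precision = 1/σ₀² + n/σ² = 1/934.5249 + 13/257.2816 = (σ² + n·σ₀²)/(σ₀²σ²) = 12406.1053/(934.5249·257.2816); posterior variance σₙ² = σ₀²σ²/(σ² + n·σ₀²) = 934.5249·257.2816/12406.1053 = 19.380463.
Posterior SD = √σₙ² = √(934.5249·257.2816/12406.1053) = 4.4023.

4.4023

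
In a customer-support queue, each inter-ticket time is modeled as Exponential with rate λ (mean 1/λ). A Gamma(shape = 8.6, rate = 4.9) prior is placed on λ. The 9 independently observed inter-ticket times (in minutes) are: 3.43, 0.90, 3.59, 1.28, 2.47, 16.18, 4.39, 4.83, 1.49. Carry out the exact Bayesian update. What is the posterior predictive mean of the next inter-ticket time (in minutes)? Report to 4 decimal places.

2.6181

With a Gamma(shape α, rate β) prior on the exponential rate λ, the posterior after n observations with total T = Σxᵢ is Gamma(α+n, β+T).
Sum of observations T = 38.56 minutes; n = 9.
Posterior: Gamma(8.6+9, 4.9+38.56) = Gamma(17.6, 43.46).
The predictive distribution for the next observation is Lomax; its mean is β/(α−1) = 43.46/16.6 = 2.6181.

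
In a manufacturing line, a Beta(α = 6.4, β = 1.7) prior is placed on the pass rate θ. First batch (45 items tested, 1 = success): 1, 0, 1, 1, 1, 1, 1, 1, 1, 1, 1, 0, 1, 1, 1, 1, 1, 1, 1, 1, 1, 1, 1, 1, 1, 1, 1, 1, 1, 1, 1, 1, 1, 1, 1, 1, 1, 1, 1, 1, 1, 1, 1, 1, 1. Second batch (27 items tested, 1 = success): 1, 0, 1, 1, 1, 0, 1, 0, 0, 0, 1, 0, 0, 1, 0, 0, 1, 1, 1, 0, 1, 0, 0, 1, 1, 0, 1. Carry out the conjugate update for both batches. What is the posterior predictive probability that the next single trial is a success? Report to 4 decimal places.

The Beta prior is conjugate to a Binomial/Bernoulli likelihood; the update adds successes to α and failures to β.
After batch 1: Beta(6.4+43, 1.7+2) = Beta(49.4, 3.7).
After batch 2: Beta(49.4+14, 3.7+13) = Beta(63.4, 16.7).
For a single future Bernoulli trial, P(success | data) = α/(α+β) = 0.7915.

0.7915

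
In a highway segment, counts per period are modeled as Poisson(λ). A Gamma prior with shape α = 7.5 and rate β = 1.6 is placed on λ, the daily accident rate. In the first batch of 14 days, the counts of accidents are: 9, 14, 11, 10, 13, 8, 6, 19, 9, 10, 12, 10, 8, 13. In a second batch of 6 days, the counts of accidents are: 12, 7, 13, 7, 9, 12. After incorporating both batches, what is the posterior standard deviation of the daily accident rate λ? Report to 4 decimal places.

0.6859

With a Gamma(shape α, rate β) prior, the Poisson likelihood is conjugate: the posterior is Gamma(α + ΣXᵢ, β + n).
Batch 1: sum of counts S = 152 over n = 14 days.
After batch 1: Gamma(α+S, β+n) = Gamma(7.5+152, 1.6+14) = Gamma(159.5, 15.6).
Batch 2: sum of counts S = 60 over n = 6 days.
After batch 2: Gamma(α+S, β+n) = Gamma(159.5+60, 15.6+6) = Gamma(219.5, 21.6).
SD = √α/β = √219.5/21.6 = 0.6859.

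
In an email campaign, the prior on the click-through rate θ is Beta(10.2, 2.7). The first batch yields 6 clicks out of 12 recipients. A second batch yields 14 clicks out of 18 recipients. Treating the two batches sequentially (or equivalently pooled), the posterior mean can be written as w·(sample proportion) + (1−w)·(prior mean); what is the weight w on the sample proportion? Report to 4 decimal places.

The Beta prior is conjugate to a Binomial/Bernoulli likelihood; the update adds successes to α and failures to β.
Total number of recipients: n = 12 + 18 = 30.
Posterior mean = (α₀+k)/(α₀+β₀+n) = [n/(α₀+β₀+n)]·(k/n) + [(α₀+β₀)/(α₀+β₀+n)]·α₀/(α₀+β₀), so only n and the prior enter the weight.
The weight on the data is w = n/(α₀+β₀+n) = 30/(10.2+2.7+30) = 30/42.9 = 0.6993.

0.6993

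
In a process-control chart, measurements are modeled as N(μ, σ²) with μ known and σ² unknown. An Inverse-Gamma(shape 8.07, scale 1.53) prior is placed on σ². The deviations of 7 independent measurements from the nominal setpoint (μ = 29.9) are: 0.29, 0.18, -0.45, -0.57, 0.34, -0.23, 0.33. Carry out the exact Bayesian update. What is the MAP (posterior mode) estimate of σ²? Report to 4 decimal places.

0.1584

With known mean μ and an Inverse-Gamma(α, β) prior on σ², the Normal likelihood is conjugate: posterior is Inv-Gamma(α + n/2, β + Σ(xᵢ−μ)²/2).
Σ(xᵢ−μ)² = (0.29)² + (0.18)² + (-0.45)² + (-0.57)² + (0.34)² + (-0.23)² + (0.33)² = 0.9213.
Posterior: Inv-Gamma(8.07 + 7/2, 1.53 + 0.9213/2) = Inv-Gamma(11.57, 1.99065).
Mode = β/(α+1) = 1.99065/12.57 = 0.1584.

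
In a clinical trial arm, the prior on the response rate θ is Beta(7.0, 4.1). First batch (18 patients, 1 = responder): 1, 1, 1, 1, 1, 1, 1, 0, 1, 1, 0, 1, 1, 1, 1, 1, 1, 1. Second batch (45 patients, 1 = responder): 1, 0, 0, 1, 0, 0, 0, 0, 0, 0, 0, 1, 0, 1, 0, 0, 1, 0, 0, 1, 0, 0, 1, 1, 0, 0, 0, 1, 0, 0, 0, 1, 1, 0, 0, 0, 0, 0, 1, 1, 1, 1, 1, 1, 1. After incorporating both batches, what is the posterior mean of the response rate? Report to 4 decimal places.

The Beta prior is conjugate to a Binomial/Bernoulli likelihood; the update adds successes to α and failures to β.
After batch 1: Beta(7.0+16, 4.1+2) = Beta(23.0, 6.1).
After batch 2: Beta(23.0+18, 6.1+27) = Beta(41.0, 33.1).
Posterior mean = α/(α+β) = 41.0/74.1 = 0.5533.

0.5533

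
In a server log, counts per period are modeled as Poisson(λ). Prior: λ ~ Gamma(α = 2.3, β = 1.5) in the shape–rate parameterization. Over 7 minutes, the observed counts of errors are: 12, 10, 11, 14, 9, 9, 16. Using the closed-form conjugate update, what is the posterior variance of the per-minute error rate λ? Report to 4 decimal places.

With a Gamma(shape α, rate β) prior, the Poisson likelihood is conjugate: the posterior is Gamma(α + ΣXᵢ, β + n).
Sum of counts S = 81 over n = 7 minutes.
Posterior: Gamma(α+S, β+n) = Gamma(2.3+81, 1.5+7) = Gamma(83.3, 8.5).
Var = α/β² = 83.3/8.5² = 1.1529.

1.1529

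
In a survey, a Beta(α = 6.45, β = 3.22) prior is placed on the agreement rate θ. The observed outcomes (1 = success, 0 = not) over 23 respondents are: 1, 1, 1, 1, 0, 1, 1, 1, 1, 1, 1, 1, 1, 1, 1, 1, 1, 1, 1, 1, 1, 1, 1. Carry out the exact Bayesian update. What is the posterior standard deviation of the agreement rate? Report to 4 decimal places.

0.0578

The Beta prior is conjugate to a Binomial/Bernoulli likelihood; the update adds successes to α and failures to β.
Posterior: Beta(α+k, β+n−k) = Beta(6.45+22, 3.22+1) = Beta(28.45, 4.22).
Var = αβ/((α+β)²(α+β+1)) = 28.45·4.22/(32.67²·33.67) = 0.00334082; SD = √0.00334082 = 0.0578.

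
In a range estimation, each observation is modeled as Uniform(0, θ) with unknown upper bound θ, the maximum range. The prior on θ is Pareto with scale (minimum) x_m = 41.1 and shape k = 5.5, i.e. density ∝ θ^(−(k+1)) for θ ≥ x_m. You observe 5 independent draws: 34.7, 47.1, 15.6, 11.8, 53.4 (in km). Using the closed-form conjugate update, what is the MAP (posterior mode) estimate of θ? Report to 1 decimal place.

53.4

A Pareto(scale x_m, shape k) prior on the upper bound θ of Uniform(0, θ) is conjugate: posterior is Pareto(max(x_m, max xᵢ), k + n).
Sample maximum = 53.4; prior scale x_m = 41.1 → posterior scale = max = 53.4.
Posterior shape = 5.5 + 5 = 10.5.
The Pareto density is decreasing on [x_m, ∞), so the mode is x_m = 53.4.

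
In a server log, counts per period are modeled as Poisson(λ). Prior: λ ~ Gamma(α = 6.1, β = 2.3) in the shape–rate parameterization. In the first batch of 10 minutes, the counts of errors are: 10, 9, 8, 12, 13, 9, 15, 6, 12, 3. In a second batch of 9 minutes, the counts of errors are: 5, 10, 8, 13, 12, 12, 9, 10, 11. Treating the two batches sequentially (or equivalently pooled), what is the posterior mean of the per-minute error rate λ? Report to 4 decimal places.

With a Gamma(shape α, rate β) prior, the Poisson likelihood is conjugate: the posterior is Gamma(α + ΣXᵢ, β + n).
Batch 1: sum of counts S = 97 over n = 10 minutes.
After batch 1: Gamma(α+S, β+n) = Gamma(6.1+97, 2.3+10) = Gamma(103.1, 12.3).
Batch 2: sum of counts S = 90 over n = 9 minutes.
After batch 2: Gamma(α+S, β+n) = Gamma(103.1+90, 12.3+9) = Gamma(193.1, 21.3).
Posterior mean = α/β = 193.1/21.3 = 9.0657.

9.0657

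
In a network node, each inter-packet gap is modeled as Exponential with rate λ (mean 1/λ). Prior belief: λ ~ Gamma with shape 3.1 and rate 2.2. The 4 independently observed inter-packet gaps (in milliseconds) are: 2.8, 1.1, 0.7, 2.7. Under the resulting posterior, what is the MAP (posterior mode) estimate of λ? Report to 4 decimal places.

With a Gamma(shape α, rate β) prior on the exponential rate λ, the posterior after n observations with total T = Σxᵢ is Gamma(α+n, β+T).
Sum of observations T = 7.3 milliseconds; n = 4.
Posterior: Gamma(3.1+4, 2.2+7.3) = Gamma(7.1, 9.5).
Mode = (α−1)/β = 0.6421.

0.6421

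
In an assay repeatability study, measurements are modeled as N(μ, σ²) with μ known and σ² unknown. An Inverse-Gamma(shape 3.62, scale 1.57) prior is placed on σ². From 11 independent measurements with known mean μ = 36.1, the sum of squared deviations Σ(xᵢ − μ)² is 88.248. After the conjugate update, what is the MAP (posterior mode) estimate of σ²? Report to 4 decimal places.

With known mean μ and an Inverse-Gamma(α, β) prior on σ², the Normal likelihood is conjugate: posterior is Inv-Gamma(α + n/2, β + Σ(xᵢ−μ)²/2).
Posterior: Inv-Gamma(3.62 + 11/2, 1.57 + 88.248/2) = Inv-Gamma(9.12, 45.6940).
Mode = β/(α+1) = 45.6940/10.12 = 4.5152.

4.5152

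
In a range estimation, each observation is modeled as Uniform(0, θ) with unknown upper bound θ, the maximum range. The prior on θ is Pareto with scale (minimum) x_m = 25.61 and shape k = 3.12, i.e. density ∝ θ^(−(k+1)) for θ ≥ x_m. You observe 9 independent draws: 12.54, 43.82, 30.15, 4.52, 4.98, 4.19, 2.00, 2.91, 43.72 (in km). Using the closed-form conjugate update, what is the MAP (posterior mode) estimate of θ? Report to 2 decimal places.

A Pareto(scale x_m, shape k) prior on the upper bound θ of Uniform(0, θ) is conjugate: posterior is Pareto(max(x_m, max xᵢ), k + n).
Sample maximum = 43.82; prior scale x_m = 25.61 → posterior scale = max = 43.82.
Posterior shape = 3.12 + 9 = 12.12.
The Pareto density is decreasing on [x_m, ∞), so the mode is x_m = 43.82.

43.82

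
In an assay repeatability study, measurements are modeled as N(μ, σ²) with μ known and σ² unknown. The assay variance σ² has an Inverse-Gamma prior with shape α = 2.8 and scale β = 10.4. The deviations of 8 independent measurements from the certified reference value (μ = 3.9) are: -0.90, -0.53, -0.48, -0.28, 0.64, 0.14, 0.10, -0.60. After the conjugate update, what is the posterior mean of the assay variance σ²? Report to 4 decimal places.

With known mean μ and an Inverse-Gamma(α, β) prior on σ², the Normal likelihood is conjugate: posterior is Inv-Gamma(α + n/2, β + Σ(xᵢ−μ)²/2).
Σ(xᵢ−μ)² = (-0.90)² + (-0.53)² + (-0.48)² + (-0.28)² + (0.64)² + (0.14)² + (0.10)² + (-0.60)² = 2.1989.
Posterior: Inv-Gamma(2.8 + 8/2, 10.4 + 2.1989/2) = Inv-Gamma(6.80, 11.49945).
E[σ²|data] = β/(α−1) = 11.49945/5.80 = 1.9827.

1.9827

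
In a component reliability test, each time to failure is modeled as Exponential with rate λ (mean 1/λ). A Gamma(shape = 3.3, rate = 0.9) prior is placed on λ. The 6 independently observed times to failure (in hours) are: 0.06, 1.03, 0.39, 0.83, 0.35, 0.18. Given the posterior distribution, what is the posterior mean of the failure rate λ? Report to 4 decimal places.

2.4866

With a Gamma(shape α, rate β) prior on the exponential rate λ, the posterior after n observations with total T = Σxᵢ is Gamma(α+n, β+T).
Sum of observations T = 2.84 hours; n = 6.
Posterior: Gamma(3.3+6, 0.9+2.84) = Gamma(9.3, 3.74).
Posterior mean of λ = α/β = 9.3/3.74 = 2.4866.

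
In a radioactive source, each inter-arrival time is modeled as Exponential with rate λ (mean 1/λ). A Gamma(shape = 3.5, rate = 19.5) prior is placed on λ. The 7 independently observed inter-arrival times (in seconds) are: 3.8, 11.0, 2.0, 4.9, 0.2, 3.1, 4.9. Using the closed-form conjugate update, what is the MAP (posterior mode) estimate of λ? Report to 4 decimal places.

0.1923

With a Gamma(shape α, rate β) prior on the exponential rate λ, the posterior after n observations with total T = Σxᵢ is Gamma(α+n, β+T).
Sum of observations T = 29.9 seconds; n = 7.
Posterior: Gamma(3.5+7, 19.5+29.9) = Gamma(10.5, 49.4).
Mode = (α−1)/β = 0.1923.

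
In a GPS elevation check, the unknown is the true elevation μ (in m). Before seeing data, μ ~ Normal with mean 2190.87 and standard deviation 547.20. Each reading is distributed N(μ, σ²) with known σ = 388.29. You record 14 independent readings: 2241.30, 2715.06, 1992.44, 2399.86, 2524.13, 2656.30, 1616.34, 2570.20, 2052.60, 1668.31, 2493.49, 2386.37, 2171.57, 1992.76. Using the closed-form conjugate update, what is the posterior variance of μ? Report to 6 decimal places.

For Normal data with known variance σ², a Normal(μ₀, σ₀²) prior on μ is conjugate. Posterior precision = 1/σ₀² + n/σ²; posterior mean is the precision-weighted average of μ₀ and x̄.
σ₀² = 547.20² = 299427.84, σ² = 388.29² = 150769.1241; σ² + n·σ₀² = 150769.1241 + 14·299427.84 = 4342758.8841.
Posterior precision = 1/σ₀² + n/σ² = 1/299427.84 + 14/150769.1241 = (σ² + n·σ₀²)/(σ₀²σ²) = 4342758.8841/(299427.84·150769.1241); posterior variance σₙ² = σ₀²σ²/(σ² + n·σ₀²) = 299427.84·150769.1241/4342758.8841 = 10395.344152.

10395.344152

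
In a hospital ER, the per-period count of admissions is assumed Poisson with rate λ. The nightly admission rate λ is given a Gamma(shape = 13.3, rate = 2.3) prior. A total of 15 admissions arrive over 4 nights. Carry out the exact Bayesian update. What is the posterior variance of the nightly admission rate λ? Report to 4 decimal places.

0.7130

With a Gamma(shape α, rate β) prior, the Poisson likelihood is conjugate: the posterior is Gamma(α + ΣXᵢ, β + n).
Posterior: Gamma(α+S, β+n) = Gamma(13.3+15, 2.3+4) = Gamma(28.3, 6.3).
Var = α/β² = 28.3/6.3² = 0.7130.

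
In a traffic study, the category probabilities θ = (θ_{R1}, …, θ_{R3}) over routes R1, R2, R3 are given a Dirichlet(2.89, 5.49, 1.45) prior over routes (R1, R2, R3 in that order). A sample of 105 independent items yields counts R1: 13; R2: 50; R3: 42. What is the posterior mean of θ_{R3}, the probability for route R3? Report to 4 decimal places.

0.3784

The Dirichlet prior is conjugate to the Multinomial likelihood: each posterior αⱼ = prior αⱼ + observed count nⱼ.
Posterior concentration: (15.89, 55.49, 43.45), total = 114.83.
E[θ_{R3}|data] = α_{R3}/Σα = 43.45/114.83 = 0.3784.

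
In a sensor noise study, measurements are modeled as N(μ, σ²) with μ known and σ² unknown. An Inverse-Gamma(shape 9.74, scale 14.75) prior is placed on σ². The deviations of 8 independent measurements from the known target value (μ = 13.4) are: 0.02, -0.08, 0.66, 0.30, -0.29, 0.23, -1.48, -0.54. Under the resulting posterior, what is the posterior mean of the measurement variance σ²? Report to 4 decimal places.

1.2815

With known mean μ and an Inverse-Gamma(α, β) prior on σ², the Normal likelihood is conjugate: posterior is Inv-Gamma(α + n/2, β + Σ(xᵢ−μ)²/2).
Σ(xᵢ−μ)² = (0.02)² + (-0.08)² + (0.66)² + (0.30)² + (-0.29)² + (0.23)² + (-1.48)² + (-0.54)² = 3.1514.
Posterior: Inv-Gamma(9.74 + 8/2, 14.75 + 3.1514/2) = Inv-Gamma(13.74, 16.32570).
E[σ²|data] = β/(α−1) = 16.32570/12.74 = 1.2815.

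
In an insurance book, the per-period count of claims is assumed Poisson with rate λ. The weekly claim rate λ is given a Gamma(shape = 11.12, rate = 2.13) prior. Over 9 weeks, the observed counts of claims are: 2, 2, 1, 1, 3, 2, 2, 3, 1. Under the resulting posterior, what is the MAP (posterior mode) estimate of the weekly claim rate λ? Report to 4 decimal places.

With a Gamma(shape α, rate β) prior, the Poisson likelihood is conjugate: the posterior is Gamma(α + ΣXᵢ, β + n).
Sum of counts S = 17 over n = 9 weeks.
Posterior: Gamma(α+S, β+n) = Gamma(11.12+17, 2.13+9) = Gamma(28.12, 11.13).
Mode of Gamma(α,β) for α≥1 is (α−1)/β = 27.12/11.13 = 2.4367.

2.4367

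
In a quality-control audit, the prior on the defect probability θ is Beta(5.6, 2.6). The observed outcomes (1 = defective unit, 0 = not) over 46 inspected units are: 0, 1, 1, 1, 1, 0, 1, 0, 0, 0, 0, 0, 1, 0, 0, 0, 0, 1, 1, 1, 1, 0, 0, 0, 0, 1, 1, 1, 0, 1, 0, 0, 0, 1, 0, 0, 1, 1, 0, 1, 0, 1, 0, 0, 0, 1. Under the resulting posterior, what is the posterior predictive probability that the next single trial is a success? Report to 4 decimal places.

The Beta prior is conjugate to a Binomial/Bernoulli likelihood; the update adds successes to α and failures to β.
Posterior: Beta(α+k, β+n−k) = Beta(5.6+20, 2.6+26) = Beta(25.6, 28.6).
For a single future Bernoulli trial, P(success | data) = α/(α+β) = 0.4723.

0.4723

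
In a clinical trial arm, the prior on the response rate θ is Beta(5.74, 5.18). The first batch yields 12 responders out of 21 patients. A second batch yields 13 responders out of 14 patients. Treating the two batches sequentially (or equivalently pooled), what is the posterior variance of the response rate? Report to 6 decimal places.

0.004716

The Beta prior is conjugate to a Binomial/Bernoulli likelihood; the update adds successes to α and failures to β.
After batch 1: Beta(5.74+12, 5.18+9) = Beta(17.74, 14.18).
After batch 2: Beta(17.74+13, 14.18+1) = Beta(30.74, 15.18).
Var = αβ/((α+β)²(α+β+1)) = 30.74·15.18/(45.92²·46.92) = 0.004716.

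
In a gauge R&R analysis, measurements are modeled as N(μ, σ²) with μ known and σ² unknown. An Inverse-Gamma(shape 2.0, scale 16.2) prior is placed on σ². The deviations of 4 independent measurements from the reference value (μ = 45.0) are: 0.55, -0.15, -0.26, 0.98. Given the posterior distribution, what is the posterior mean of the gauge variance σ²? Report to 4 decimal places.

5.6255

With known mean μ and an Inverse-Gamma(α, β) prior on σ², the Normal likelihood is conjugate: posterior is Inv-Gamma(α + n/2, β + Σ(xᵢ−μ)²/2).
Σ(xᵢ−μ)² = (0.55)² + (-0.15)² + (-0.26)² + (0.98)² = 1.3530.
Posterior: Inv-Gamma(2.0 + 4/2, 16.2 + 1.3530/2) = Inv-Gamma(4.00, 16.87650).
E[σ²|data] = β/(α−1) = 16.87650/3.00 = 5.6255.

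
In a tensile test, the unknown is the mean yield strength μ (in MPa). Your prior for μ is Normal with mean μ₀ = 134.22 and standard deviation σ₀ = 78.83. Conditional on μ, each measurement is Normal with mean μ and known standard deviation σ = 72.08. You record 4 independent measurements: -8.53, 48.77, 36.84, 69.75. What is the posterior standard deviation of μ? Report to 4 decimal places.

32.7769

For Normal data with known variance σ², a Normal(μ₀, σ₀²) prior on μ is conjugate. Posterior precision = 1/σ₀² + n/σ²; posterior mean is the precision-weighted average of μ₀ and x̄.
σ₀² = 78.83² = 6214.1689, σ² = 72.08² = 5195.5264; σ² + n·σ₀² = 5195.5264 + 4·6214.1689 = 30052.202.
Posterior precision = 1/σ₀² + n/σ² = 1/6214.1689 + 4/5195.5264 = (σ² + n·σ₀²)/(σ₀²σ²) = 30052.202/(6214.1689·5195.5264); posterior variance σₙ² = σ₀²σ²/(σ² + n·σ₀²) = 6214.1689·5195.5264/30052.202 = 1074.326553.
Posterior SD = √σₙ² = √(6214.1689·5195.5264/30052.202) = 32.7769.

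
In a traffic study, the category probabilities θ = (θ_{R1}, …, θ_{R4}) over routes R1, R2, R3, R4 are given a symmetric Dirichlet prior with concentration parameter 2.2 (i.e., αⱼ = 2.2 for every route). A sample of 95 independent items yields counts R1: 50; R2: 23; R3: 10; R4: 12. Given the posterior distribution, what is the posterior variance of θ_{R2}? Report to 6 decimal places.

The Dirichlet prior is conjugate to the Multinomial likelihood: each posterior αⱼ = prior αⱼ + observed count nⱼ.
Posterior concentration: (52.2, 25.2, 12.2, 14.2), total = 103.8.
Var[θ_j] = α_j(Σα−α_j)/((Σα)²(Σα+1)) = 25.2·78.6/(103.8²·104.8) = 0.001754.

0.001754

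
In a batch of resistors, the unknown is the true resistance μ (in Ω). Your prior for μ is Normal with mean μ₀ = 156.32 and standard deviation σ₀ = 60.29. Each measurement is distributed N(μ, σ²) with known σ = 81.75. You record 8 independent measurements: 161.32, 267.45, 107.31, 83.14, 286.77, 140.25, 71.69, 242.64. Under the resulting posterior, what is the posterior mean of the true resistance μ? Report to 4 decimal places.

167.5015

For Normal data with known variance σ², a Normal(μ₀, σ₀²) prior on μ is conjugate. Posterior precision = 1/σ₀² + n/σ²; posterior mean is the precision-weighted average of μ₀ and x̄.
Σxᵢ = 161.32 + 267.45 + 107.31 + 83.14 + 286.77 + 140.25 + 71.69 + 242.64 = 1360.57, so n·x̄ = 1360.57.
σ₀² = 60.29² = 3634.8841, σ² = 81.75² = 6683.0625; σ² + n·σ₀² = 6683.0625 + 8·3634.8841 = 35762.1353.
Posterior mean = (μ₀/σ₀² + n·x̄/σ²)/(1/σ₀² + n/σ²) = (σ²·μ₀ + σ₀²·n·x̄)/(σ² + n·σ₀²) = (6683.0625·156.32 + 3634.8841·1360.57)/35762.1353 = 5990210.589937/35762.1353 = 167.5015.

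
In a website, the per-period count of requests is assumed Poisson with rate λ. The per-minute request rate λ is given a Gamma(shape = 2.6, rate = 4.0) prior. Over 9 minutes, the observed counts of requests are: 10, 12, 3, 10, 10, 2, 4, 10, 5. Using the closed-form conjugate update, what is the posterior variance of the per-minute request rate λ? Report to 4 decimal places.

With a Gamma(shape α, rate β) prior, the Poisson likelihood is conjugate: the posterior is Gamma(α + ΣXᵢ, β + n).
Sum of counts S = 66 over n = 9 minutes.
Posterior: Gamma(α+S, β+n) = Gamma(2.6+66, 4.0+9) = Gamma(68.6, 13.0).
Var = α/β² = 68.6/13.0² = 0.4059.

0.4059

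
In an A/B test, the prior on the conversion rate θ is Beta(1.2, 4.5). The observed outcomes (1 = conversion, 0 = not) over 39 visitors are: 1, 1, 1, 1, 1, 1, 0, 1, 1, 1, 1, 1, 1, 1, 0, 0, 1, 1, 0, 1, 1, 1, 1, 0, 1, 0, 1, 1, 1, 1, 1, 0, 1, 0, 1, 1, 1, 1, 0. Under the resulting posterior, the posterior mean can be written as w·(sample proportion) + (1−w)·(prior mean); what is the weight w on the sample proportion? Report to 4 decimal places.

0.8725

The Beta prior is conjugate to a Binomial/Bernoulli likelihood; the update adds successes to α and failures to β.
Posterior mean = (α₀+k)/(α₀+β₀+n) = [n/(α₀+β₀+n)]·(k/n) + [(α₀+β₀)/(α₀+β₀+n)]·α₀/(α₀+β₀), so only n and the prior enter the weight.
The weight on the data is w = n/(α₀+β₀+n) = 39/(1.2+4.5+39) = 39/44.7 = 0.8725.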